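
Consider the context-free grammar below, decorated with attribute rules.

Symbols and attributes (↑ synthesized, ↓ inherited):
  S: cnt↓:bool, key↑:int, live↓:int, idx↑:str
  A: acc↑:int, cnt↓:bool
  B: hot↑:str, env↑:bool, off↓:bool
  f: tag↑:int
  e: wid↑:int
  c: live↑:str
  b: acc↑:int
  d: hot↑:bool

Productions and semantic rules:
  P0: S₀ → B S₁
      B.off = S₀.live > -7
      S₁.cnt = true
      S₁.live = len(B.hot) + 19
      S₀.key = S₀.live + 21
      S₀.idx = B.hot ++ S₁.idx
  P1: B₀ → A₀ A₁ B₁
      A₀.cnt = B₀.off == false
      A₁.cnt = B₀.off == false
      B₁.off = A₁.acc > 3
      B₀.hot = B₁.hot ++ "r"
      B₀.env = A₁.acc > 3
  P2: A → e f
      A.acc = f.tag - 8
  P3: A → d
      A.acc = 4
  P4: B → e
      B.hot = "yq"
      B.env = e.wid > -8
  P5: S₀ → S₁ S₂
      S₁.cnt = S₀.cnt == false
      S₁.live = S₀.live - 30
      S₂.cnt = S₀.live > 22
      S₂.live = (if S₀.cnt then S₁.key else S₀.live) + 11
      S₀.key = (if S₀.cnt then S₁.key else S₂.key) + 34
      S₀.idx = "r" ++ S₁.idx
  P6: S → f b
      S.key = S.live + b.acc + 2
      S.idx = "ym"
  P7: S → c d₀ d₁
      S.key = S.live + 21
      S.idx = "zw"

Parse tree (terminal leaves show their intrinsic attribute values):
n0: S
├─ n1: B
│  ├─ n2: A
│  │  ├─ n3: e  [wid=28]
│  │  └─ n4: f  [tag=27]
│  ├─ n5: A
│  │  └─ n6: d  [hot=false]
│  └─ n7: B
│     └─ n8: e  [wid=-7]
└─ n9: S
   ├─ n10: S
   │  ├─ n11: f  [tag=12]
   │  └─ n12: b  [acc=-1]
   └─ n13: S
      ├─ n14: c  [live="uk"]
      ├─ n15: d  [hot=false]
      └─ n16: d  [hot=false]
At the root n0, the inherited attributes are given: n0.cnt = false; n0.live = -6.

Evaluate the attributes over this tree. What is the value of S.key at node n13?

25

1. n0.cnt = false  [given at root]
2. n0.live = -6  [given at root]
3. n1.off = true  [S₀.live > -7]
4. n2.cnt = false  [B₀.off == false]
5. n3.wid = 28  [terminal]
6. n4.tag = 27  [terminal]
7. n2.acc = 19  [f.tag - 8]
8. n5.cnt = false  [B₀.off == false]
9. n6.hot = false  [terminal]
10. n5.acc = 4  [4]
11. n7.off = true  [A₁.acc > 3]
12. n8.wid = -7  [terminal]
13. n7.hot = "yq"  ["yq"]
14. n7.env = true  [e.wid > -8]
15. n1.hot = "yqr"  [B₁.hot ++ "r"]
16. n1.env = true  [A₁.acc > 3]
17. n9.cnt = true  [true]
18. n9.live = 22  [len(B.hot) + 19]
19. n10.cnt = false  [S₀.cnt == false]
20. n10.live = -8  [S₀.live - 30]
21. n11.tag = 12  [terminal]
22. n12.acc = -1  [terminal]
23. n10.key = -7  [S.live + b.acc + 2]
24. n10.idx = "ym"  ["ym"]
25. n13.cnt = false  [S₀.live > 22]
26. n13.live = 4  [(if S₀.cnt then S₁.key else S₀.live) + 11]
27. n14.live = "uk"  [terminal]
28. n15.hot = false  [terminal]
29. n16.hot = false  [terminal]
30. n13.key = 25  [S.live + 21]
31. n13.idx = "zw"  ["zw"]
32. n9.key = 27  [(if S₀.cnt then S₁.key else S₂.key) + 34]
33. n9.idx = "rym"  ["r" ++ S₁.idx]
34. n0.key = 15  [S₀.live + 21]
35. n0.idx = "yqrrym"  [B.hot ++ S₁.idx]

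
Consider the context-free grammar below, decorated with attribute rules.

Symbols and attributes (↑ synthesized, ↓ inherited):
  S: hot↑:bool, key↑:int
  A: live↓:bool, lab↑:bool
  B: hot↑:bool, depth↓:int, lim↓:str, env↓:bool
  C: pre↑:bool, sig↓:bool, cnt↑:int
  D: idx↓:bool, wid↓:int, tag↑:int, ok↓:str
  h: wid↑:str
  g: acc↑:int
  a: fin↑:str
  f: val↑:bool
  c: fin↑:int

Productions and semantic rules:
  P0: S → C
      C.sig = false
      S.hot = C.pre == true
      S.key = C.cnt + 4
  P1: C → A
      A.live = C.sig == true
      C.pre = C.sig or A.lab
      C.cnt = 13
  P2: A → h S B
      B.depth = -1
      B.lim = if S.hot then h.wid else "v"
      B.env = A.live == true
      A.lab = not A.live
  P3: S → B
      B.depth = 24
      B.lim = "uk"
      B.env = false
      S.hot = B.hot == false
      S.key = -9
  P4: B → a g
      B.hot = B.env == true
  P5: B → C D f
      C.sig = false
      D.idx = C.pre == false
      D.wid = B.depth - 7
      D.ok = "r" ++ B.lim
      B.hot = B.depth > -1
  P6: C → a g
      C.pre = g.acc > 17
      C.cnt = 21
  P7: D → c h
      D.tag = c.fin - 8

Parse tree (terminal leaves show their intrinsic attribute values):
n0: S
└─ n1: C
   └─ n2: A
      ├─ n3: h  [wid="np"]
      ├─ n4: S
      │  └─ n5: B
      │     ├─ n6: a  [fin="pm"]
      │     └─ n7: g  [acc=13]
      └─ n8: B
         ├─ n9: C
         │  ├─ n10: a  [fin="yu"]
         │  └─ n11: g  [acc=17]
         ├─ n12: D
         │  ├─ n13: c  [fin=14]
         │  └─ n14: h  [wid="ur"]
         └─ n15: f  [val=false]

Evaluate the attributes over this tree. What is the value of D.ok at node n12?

"rnp"

1. n1.sig = false  [false]
2. n2.live = false  [C.sig == true]
3. n3.wid = "np"  [terminal]
4. n5.depth = 24  [24]
5. n5.lim = "uk"  ["uk"]
6. n5.env = false  [false]
7. n6.fin = "pm"  [terminal]
8. n7.acc = 13  [terminal]
9. n5.hot = false  [B.env == true]
10. n4.hot = true  [B.hot == false]
11. n4.key = -9  [-9]
12. n8.depth = -1  [-1]
13. n8.lim = "np"  [if S.hot then h.wid else "v"]
14. n8.env = false  [A.live == true]
15. n9.sig = false  [false]
16. n10.fin = "yu"  [terminal]
17. n11.acc = 17  [terminal]
18. n9.pre = false  [g.acc > 17]
19. n9.cnt = 21  [21]
20. n12.idx = true  [C.pre == false]
21. n12.wid = -8  [B.depth - 7]
22. n12.ok = "rnp"  ["r" ++ B.lim]
23. n13.fin = 14  [terminal]
24. n14.wid = "ur"  [terminal]
25. n12.tag = 6  [c.fin - 8]
26. n15.val = false  [terminal]
27. n8.hot = false  [B.depth > -1]
28. n2.lab = true  [not A.live]
29. n1.pre = true  [C.sig or A.lab]
30. n1.cnt = 13  [13]
31. n0.hot = true  [C.pre == true]
32. n0.key = 17  [C.cnt + 4]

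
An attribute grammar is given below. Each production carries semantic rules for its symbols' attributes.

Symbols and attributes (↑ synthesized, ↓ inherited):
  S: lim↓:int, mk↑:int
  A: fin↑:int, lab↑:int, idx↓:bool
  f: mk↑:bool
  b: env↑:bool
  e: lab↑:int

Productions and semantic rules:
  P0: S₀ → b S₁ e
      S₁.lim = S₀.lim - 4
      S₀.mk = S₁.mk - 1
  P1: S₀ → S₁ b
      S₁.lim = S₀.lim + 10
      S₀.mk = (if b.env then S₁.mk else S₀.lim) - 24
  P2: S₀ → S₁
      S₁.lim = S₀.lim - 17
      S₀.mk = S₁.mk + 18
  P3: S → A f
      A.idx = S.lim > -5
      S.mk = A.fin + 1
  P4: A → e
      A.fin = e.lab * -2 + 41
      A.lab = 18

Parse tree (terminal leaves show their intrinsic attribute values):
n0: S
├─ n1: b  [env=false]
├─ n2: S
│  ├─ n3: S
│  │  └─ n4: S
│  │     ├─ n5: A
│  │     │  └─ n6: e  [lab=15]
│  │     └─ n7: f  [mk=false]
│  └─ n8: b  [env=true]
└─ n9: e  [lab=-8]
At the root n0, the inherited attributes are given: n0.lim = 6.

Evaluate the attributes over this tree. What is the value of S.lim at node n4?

-5

1. n0.lim = 6  [given at root]
2. n1.env = false  [terminal]
3. n2.lim = 2  [S₀.lim - 4]
4. n3.lim = 12  [S₀.lim + 10]
5. n4.lim = -5  [S₀.lim - 17]
6. n5.idx = false  [S.lim > -5]
7. n6.lab = 15  [terminal]
8. n5.fin = 11  [e.lab * -2 + 41]
9. n5.lab = 18  [18]
10. n7.mk = false  [terminal]
11. n4.mk = 12  [A.fin + 1]
12. n3.mk = 30  [S₁.mk + 18]
13. n8.env = true  [terminal]
14. n2.mk = 6  [(if b.env then S₁.mk else S₀.lim) - 24]
15. n9.lab = -8  [terminal]
16. n0.mk = 5  [S₁.mk - 1]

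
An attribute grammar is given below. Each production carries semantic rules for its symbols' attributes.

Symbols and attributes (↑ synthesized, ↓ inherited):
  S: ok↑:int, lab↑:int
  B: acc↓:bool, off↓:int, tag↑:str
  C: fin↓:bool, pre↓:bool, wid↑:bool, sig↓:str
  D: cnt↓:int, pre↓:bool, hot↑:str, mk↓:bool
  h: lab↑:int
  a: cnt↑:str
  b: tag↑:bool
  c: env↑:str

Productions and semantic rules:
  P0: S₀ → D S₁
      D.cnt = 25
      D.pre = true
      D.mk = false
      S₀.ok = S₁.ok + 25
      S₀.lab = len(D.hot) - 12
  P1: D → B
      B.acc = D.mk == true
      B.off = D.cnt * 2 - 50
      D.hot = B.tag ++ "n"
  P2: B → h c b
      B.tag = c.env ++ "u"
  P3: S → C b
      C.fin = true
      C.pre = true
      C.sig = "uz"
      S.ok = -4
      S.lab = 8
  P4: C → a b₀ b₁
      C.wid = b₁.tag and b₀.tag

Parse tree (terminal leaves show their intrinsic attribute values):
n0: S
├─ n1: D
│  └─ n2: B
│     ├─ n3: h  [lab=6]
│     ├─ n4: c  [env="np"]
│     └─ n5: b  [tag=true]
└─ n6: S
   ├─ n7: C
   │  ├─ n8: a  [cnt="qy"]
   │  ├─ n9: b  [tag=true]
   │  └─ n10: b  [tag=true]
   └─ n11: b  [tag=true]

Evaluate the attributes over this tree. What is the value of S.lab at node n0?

1. n1.cnt = 25  [25]
2. n1.pre = true  [true]
3. n1.mk = false  [false]
4. n2.acc = false  [D.mk == true]
5. n2.off = 0  [D.cnt * 2 - 50]
6. n3.lab = 6  [terminal]
7. n4.env = "np"  [terminal]
8. n5.tag = true  [terminal]
9. n2.tag = "npu"  [c.env ++ "u"]
10. n1.hot = "npun"  [B.tag ++ "n"]
11. n7.fin = true  [true]
12. n7.pre = true  [true]
13. n7.sig = "uz"  ["uz"]
14. n8.cnt = "qy"  [terminal]
15. n9.tag = true  [terminal]
16. n10.tag = true  [terminal]
17. n7.wid = true  [b₁.tag and b₀.tag]
18. n11.tag = true  [terminal]
19. n6.ok = -4  [-4]
20. n6.lab = 8  [8]
21. n0.ok = 21  [S₁.ok + 25]
22. n0.lab = -8  [len(D.hot) - 12]

-8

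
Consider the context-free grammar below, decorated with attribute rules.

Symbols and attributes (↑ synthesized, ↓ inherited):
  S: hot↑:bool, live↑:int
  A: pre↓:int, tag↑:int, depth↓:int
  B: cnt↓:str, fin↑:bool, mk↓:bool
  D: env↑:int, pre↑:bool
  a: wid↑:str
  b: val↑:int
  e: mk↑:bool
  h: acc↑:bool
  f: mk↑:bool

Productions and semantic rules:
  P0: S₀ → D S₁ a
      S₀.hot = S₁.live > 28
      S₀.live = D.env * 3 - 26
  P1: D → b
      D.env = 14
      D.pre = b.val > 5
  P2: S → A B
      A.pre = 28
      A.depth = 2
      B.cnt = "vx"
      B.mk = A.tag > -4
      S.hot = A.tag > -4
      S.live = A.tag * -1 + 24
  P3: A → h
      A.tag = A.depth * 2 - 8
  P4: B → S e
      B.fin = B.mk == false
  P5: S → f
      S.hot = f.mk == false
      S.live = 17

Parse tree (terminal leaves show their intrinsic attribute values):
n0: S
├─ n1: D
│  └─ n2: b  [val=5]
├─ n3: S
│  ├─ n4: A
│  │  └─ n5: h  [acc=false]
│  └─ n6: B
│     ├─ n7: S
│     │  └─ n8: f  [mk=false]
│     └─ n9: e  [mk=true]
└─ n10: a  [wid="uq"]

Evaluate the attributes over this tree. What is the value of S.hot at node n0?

1. n2.val = 5  [terminal]
2. n1.env = 14  [14]
3. n1.pre = false  [b.val > 5]
4. n4.pre = 28  [28]
5. n4.depth = 2  [2]
6. n5.acc = false  [terminal]
7. n4.tag = -4  [A.depth * 2 - 8]
8. n6.cnt = "vx"  ["vx"]
9. n6.mk = false  [A.tag > -4]
10. n8.mk = false  [terminal]
11. n7.hot = true  [f.mk == false]
12. n7.live = 17  [17]
13. n9.mk = true  [terminal]
14. n6.fin = true  [B.mk == false]
15. n3.hot = false  [A.tag > -4]
16. n3.live = 28  [A.tag * -1 + 24]
17. n10.wid = "uq"  [terminal]
18. n0.hot = false  [S₁.live > 28]
19. n0.live = 16  [D.env * 3 - 26]

false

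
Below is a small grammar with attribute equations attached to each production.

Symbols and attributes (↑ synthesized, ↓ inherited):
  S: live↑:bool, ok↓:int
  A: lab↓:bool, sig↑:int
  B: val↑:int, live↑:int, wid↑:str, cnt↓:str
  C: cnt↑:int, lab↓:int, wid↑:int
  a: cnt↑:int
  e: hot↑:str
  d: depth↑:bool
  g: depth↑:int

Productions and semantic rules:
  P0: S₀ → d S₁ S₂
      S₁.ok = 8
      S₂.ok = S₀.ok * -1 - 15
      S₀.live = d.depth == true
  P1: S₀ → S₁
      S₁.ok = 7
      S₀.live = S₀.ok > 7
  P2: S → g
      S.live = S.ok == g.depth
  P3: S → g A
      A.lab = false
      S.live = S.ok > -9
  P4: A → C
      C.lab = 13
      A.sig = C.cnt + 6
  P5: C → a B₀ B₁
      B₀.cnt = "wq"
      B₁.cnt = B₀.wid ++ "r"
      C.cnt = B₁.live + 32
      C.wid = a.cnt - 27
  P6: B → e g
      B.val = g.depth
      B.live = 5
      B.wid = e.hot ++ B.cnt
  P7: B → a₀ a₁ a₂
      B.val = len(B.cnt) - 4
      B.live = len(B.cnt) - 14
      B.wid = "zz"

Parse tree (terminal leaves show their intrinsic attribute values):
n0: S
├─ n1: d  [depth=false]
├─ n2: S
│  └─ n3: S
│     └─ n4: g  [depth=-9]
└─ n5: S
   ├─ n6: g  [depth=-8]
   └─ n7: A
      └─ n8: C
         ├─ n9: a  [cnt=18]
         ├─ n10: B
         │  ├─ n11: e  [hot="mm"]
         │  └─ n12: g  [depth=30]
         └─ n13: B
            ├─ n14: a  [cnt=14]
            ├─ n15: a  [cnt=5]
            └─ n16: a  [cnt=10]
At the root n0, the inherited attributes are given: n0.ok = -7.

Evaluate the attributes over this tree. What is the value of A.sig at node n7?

1. n0.ok = -7  [given at root]
2. n1.depth = false  [terminal]
3. n2.ok = 8  [8]
4. n3.ok = 7  [7]
5. n4.depth = -9  [terminal]
6. n3.live = false  [S.ok == g.depth]
7. n2.live = true  [S₀.ok > 7]
8. n5.ok = -8  [S₀.ok * -1 - 15]
9. n6.depth = -8  [terminal]
10. n7.lab = false  [false]
11. n8.lab = 13  [13]
12. n9.cnt = 18  [terminal]
13. n10.cnt = "wq"  ["wq"]
14. n11.hot = "mm"  [terminal]
15. n12.depth = 30  [terminal]
16. n10.val = 30  [g.depth]
17. n10.live = 5  [5]
18. n10.wid = "mmwq"  [e.hot ++ B.cnt]
19. n13.cnt = "mmwqr"  [B₀.wid ++ "r"]
20. n14.cnt = 14  [terminal]
21. n15.cnt = 5  [terminal]
22. n16.cnt = 10  [terminal]
23. n13.val = 1  [len(B.cnt) - 4]
24. n13.live = -9  [len(B.cnt) - 14]
25. n13.wid = "zz"  ["zz"]
26. n8.cnt = 23  [B₁.live + 32]
27. n8.wid = -9  [a.cnt - 27]
28. n7.sig = 29  [C.cnt + 6]
29. n5.live = true  [S.ok > -9]
30. n0.live = false  [d.depth == true]

29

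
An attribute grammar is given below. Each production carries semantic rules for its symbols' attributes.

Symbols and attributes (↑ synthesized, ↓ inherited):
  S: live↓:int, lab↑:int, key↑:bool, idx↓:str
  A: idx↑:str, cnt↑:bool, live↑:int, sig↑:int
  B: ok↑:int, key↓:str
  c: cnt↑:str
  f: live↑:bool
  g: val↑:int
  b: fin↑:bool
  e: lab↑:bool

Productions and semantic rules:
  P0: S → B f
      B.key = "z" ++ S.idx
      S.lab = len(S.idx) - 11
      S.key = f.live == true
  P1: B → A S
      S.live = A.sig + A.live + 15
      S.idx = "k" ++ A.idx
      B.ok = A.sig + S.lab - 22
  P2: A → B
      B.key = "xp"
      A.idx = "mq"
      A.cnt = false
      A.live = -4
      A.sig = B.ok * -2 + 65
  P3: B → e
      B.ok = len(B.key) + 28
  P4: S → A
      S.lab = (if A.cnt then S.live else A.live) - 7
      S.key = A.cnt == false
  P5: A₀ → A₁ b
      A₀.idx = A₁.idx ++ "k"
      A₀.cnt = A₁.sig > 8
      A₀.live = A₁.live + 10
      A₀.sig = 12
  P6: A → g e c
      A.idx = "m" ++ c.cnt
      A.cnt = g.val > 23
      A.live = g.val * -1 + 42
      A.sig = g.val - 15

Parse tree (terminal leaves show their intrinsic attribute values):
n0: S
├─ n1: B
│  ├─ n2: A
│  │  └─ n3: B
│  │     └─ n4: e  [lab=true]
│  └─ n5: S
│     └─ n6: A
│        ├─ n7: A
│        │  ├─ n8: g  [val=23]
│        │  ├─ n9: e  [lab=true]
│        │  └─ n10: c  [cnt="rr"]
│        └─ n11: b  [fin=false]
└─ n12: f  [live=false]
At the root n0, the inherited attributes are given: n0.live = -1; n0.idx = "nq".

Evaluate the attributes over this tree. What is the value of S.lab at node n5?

22

1. n0.live = -1  [given at root]
2. n0.idx = "nq"  [given at root]
3. n1.key = "znq"  ["z" ++ S.idx]
4. n3.key = "xp"  ["xp"]
5. n4.lab = true  [terminal]
6. n3.ok = 30  [len(B.key) + 28]
7. n2.idx = "mq"  ["mq"]
8. n2.cnt = false  [false]
9. n2.live = -4  [-4]
10. n2.sig = 5  [B.ok * -2 + 65]
11. n5.live = 16  [A.sig + A.live + 15]
12. n5.idx = "kmq"  ["k" ++ A.idx]
13. n8.val = 23  [terminal]
14. n9.lab = true  [terminal]
15. n10.cnt = "rr"  [terminal]
16. n7.idx = "mrr"  ["m" ++ c.cnt]
17. n7.cnt = false  [g.val > 23]
18. n7.live = 19  [g.val * -1 + 42]
19. n7.sig = 8  [g.val - 15]
20. n11.fin = false  [terminal]
21. n6.idx = "mrrk"  [A₁.idx ++ "k"]
22. n6.cnt = false  [A₁.sig > 8]
23. n6.live = 29  [A₁.live + 10]
24. n6.sig = 12  [12]
25. n5.lab = 22  [(if A.cnt then S.live else A.live) - 7]
26. n5.key = true  [A.cnt == false]
27. n1.ok = 5  [A.sig + S.lab - 22]
28. n12.live = false  [terminal]
29. n0.lab = -9  [len(S.idx) - 11]
30. n0.key = false  [f.live == true]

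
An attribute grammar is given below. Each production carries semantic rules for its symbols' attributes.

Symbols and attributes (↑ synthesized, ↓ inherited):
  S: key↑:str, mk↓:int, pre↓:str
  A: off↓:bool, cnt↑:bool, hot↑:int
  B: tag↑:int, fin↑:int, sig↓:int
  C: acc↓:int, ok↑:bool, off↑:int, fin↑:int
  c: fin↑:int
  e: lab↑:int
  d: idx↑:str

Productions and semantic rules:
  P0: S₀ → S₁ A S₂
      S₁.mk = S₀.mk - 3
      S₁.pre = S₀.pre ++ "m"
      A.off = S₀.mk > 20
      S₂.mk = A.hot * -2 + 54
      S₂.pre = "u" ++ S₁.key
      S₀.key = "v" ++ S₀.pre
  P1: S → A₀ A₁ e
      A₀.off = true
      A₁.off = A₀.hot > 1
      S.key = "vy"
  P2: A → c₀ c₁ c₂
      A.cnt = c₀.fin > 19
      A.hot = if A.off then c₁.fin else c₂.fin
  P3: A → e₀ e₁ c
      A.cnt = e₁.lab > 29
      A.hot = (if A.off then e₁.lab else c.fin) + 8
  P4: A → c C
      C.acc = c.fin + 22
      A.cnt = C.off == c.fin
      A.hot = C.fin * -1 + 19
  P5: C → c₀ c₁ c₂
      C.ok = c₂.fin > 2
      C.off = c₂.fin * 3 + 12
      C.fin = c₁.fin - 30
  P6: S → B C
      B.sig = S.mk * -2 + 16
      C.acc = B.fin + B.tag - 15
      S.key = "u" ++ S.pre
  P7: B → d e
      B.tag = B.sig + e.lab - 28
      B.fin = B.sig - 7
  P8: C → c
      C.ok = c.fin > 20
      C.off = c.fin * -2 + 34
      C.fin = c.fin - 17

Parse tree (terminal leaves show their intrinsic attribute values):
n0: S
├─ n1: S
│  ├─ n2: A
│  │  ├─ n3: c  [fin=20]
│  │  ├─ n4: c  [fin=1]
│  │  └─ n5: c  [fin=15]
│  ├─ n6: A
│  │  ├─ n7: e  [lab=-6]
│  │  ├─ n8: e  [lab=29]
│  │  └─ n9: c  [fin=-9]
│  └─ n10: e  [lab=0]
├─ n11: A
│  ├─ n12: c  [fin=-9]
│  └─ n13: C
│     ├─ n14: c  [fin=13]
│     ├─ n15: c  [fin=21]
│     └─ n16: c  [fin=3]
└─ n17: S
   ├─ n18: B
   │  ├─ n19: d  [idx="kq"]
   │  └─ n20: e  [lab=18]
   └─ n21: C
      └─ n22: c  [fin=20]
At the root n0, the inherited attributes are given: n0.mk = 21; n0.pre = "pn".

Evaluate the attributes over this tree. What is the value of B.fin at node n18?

1. n0.mk = 21  [given at root]
2. n0.pre = "pn"  [given at root]
3. n1.mk = 18  [S₀.mk - 3]
4. n1.pre = "pnm"  [S₀.pre ++ "m"]
5. n2.off = true  [true]
6. n3.fin = 20  [terminal]
7. n4.fin = 1  [terminal]
8. n5.fin = 15  [terminal]
9. n2.cnt = true  [c₀.fin > 19]
10. n2.hot = 1  [if A.off then c₁.fin else c₂.fin]
11. n6.off = false  [A₀.hot > 1]
12. n7.lab = -6  [terminal]
13. n8.lab = 29  [terminal]
14. n9.fin = -9  [terminal]
15. n6.cnt = false  [e₁.lab > 29]
16. n6.hot = -1  [(if A.off then e₁.lab else c.fin) + 8]
17. n10.lab = 0  [terminal]
18. n1.key = "vy"  ["vy"]
19. n11.off = true  [S₀.mk > 20]
20. n12.fin = -9  [terminal]
21. n13.acc = 13  [c.fin + 22]
22. n14.fin = 13  [terminal]
23. n15.fin = 21  [terminal]
24. n16.fin = 3  [terminal]
25. n13.ok = true  [c₂.fin > 2]
26. n13.off = 21  [c₂.fin * 3 + 12]
27. n13.fin = -9  [c₁.fin - 30]
28. n11.cnt = false  [C.off == c.fin]
29. n11.hot = 28  [C.fin * -1 + 19]
30. n17.mk = -2  [A.hot * -2 + 54]
31. n17.pre = "uvy"  ["u" ++ S₁.key]
32. n18.sig = 20  [S.mk * -2 + 16]
33. n19.idx = "kq"  [terminal]
34. n20.lab = 18  [terminal]
35. n18.tag = 10  [B.sig + e.lab - 28]
36. n18.fin = 13  [B.sig - 7]
37. n21.acc = 8  [B.fin + B.tag - 15]
38. n22.fin = 20  [terminal]
39. n21.ok = false  [c.fin > 20]
40. n21.off = -6  [c.fin * -2 + 34]
41. n21.fin = 3  [c.fin - 17]
42. n17.key = "uuvy"  ["u" ++ S.pre]
43. n0.key = "vpn"  ["v" ++ S₀.pre]

13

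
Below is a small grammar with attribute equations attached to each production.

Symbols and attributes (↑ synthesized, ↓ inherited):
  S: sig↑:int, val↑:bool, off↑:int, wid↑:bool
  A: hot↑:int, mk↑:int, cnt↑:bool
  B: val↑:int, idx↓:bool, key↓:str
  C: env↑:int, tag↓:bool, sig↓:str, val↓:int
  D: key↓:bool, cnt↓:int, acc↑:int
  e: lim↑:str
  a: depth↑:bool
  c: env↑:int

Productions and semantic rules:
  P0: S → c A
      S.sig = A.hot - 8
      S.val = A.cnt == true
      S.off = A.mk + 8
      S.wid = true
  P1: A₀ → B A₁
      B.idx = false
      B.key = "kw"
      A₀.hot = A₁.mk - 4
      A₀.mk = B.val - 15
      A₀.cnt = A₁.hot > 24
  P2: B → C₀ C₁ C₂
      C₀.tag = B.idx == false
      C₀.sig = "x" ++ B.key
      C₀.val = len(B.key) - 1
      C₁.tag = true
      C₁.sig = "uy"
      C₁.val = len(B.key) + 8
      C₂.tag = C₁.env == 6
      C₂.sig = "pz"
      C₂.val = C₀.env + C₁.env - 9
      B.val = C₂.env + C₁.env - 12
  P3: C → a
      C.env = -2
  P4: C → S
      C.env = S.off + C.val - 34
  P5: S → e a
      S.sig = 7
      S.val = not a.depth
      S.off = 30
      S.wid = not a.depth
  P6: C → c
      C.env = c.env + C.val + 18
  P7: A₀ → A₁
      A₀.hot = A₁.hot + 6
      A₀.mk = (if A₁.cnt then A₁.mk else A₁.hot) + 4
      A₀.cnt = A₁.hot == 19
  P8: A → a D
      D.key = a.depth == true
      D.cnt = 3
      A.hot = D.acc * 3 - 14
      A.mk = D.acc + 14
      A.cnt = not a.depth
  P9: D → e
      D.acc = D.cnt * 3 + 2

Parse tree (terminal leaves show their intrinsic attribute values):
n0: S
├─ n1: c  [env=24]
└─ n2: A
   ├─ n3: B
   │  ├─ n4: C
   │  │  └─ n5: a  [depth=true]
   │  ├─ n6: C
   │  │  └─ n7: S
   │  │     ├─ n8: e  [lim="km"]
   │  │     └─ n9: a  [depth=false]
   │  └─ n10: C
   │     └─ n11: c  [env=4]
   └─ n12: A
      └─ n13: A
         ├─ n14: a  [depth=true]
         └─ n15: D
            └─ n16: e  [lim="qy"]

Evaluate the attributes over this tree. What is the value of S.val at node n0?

1. n1.env = 24  [terminal]
2. n3.idx = false  [false]
3. n3.key = "kw"  ["kw"]
4. n4.tag = true  [B.idx == false]
5. n4.sig = "xkw"  ["x" ++ B.key]
6. n4.val = 1  [len(B.key) - 1]
7. n5.depth = true  [terminal]
8. n4.env = -2  [-2]
9. n6.tag = true  [true]
10. n6.sig = "uy"  ["uy"]
11. n6.val = 10  [len(B.key) + 8]
12. n8.lim = "km"  [terminal]
13. n9.depth = false  [terminal]
14. n7.sig = 7  [7]
15. n7.val = true  [not a.depth]
16. n7.off = 30  [30]
17. n7.wid = true  [not a.depth]
18. n6.env = 6  [S.off + C.val - 34]
19. n10.tag = true  [C₁.env == 6]
20. n10.sig = "pz"  ["pz"]
21. n10.val = -5  [C₀.env + C₁.env - 9]
22. n11.env = 4  [terminal]
23. n10.env = 17  [c.env + C.val + 18]
24. n3.val = 11  [C₂.env + C₁.env - 12]
25. n14.depth = true  [terminal]
26. n15.key = true  [a.depth == true]
27. n15.cnt = 3  [3]
28. n16.lim = "qy"  [terminal]
29. n15.acc = 11  [D.cnt * 3 + 2]
30. n13.hot = 19  [D.acc * 3 - 14]
31. n13.mk = 25  [D.acc + 14]
32. n13.cnt = false  [not a.depth]
33. n12.hot = 25  [A₁.hot + 6]
34. n12.mk = 23  [(if A₁.cnt then A₁.mk else A₁.hot) + 4]
35. n12.cnt = true  [A₁.hot == 19]
36. n2.hot = 19  [A₁.mk - 4]
37. n2.mk = -4  [B.val - 15]
38. n2.cnt = true  [A₁.hot > 24]
39. n0.sig = 11  [A.hot - 8]
40. n0.val = true  [A.cnt == true]
41. n0.off = 4  [A.mk + 8]
42. n0.wid = true  [true]

true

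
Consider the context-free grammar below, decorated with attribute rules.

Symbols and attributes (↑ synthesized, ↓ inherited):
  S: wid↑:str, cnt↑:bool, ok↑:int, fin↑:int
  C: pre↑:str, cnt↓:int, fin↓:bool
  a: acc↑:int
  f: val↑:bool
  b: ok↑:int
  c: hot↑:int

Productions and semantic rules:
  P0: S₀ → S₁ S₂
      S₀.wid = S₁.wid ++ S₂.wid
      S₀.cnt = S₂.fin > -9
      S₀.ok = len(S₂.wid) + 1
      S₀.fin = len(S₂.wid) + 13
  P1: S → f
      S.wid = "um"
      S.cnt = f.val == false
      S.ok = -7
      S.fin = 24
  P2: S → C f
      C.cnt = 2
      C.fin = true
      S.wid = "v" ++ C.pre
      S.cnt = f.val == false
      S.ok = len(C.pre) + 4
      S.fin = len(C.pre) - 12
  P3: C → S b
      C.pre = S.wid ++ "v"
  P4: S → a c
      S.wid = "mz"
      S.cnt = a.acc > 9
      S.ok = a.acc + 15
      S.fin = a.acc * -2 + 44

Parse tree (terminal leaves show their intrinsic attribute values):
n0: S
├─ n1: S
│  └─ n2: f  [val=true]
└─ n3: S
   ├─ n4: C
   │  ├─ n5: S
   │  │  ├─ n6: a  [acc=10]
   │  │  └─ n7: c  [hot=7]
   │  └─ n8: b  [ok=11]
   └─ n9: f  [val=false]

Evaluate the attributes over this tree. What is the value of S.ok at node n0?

5

1. n2.val = true  [terminal]
2. n1.wid = "um"  ["um"]
3. n1.cnt = false  [f.val == false]
4. n1.ok = -7  [-7]
5. n1.fin = 24  [24]
6. n4.cnt = 2  [2]
7. n4.fin = true  [true]
8. n6.acc = 10  [terminal]
9. n7.hot = 7  [terminal]
10. n5.wid = "mz"  ["mz"]
11. n5.cnt = true  [a.acc > 9]
12. n5.ok = 25  [a.acc + 15]
13. n5.fin = 24  [a.acc * -2 + 44]
14. n8.ok = 11  [terminal]
15. n4.pre = "mzv"  [S.wid ++ "v"]
16. n9.val = false  [terminal]
17. n3.wid = "vmzv"  ["v" ++ C.pre]
18. n3.cnt = true  [f.val == false]
19. n3.ok = 7  [len(C.pre) + 4]
20. n3.fin = -9  [len(C.pre) - 12]
21. n0.wid = "umvmzv"  [S₁.wid ++ S₂.wid]
22. n0.cnt = false  [S₂.fin > -9]
23. n0.ok = 5  [len(S₂.wid) + 1]
24. n0.fin = 17  [len(S₂.wid) + 13]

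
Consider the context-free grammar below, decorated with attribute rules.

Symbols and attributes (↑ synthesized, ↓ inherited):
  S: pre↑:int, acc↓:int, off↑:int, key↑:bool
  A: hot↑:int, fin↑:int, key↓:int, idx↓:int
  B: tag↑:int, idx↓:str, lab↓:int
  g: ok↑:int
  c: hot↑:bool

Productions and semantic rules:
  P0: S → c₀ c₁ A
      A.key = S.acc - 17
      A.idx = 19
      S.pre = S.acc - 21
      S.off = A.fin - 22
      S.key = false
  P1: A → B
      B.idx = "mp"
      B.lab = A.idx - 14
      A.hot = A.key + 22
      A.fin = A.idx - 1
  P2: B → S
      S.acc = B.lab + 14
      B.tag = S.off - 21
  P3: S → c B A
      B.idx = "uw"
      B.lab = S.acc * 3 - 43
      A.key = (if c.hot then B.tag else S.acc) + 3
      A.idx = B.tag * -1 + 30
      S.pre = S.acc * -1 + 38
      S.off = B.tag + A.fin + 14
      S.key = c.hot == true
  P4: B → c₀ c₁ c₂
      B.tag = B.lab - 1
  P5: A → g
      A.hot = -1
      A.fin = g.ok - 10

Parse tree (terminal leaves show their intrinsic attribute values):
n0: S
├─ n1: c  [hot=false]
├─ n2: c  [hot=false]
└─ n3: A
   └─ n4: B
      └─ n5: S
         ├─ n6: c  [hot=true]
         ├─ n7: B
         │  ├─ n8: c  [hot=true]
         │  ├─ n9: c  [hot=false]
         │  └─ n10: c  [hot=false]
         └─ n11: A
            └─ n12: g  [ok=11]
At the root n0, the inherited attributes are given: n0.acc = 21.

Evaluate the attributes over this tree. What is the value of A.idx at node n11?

17

1. n0.acc = 21  [given at root]
2. n1.hot = false  [terminal]
3. n2.hot = false  [terminal]
4. n3.key = 4  [S.acc - 17]
5. n3.idx = 19  [19]
6. n4.idx = "mp"  ["mp"]
7. n4.lab = 5  [A.idx - 14]
8. n5.acc = 19  [B.lab + 14]
9. n6.hot = true  [terminal]
10. n7.idx = "uw"  ["uw"]
11. n7.lab = 14  [S.acc * 3 - 43]
12. n8.hot = true  [terminal]
13. n9.hot = false  [terminal]
14. n10.hot = false  [terminal]
15. n7.tag = 13  [B.lab - 1]
16. n11.key = 16  [(if c.hot then B.tag else S.acc) + 3]
17. n11.idx = 17  [B.tag * -1 + 30]
18. n12.ok = 11  [terminal]
19. n11.hot = -1  [-1]
20. n11.fin = 1  [g.ok - 10]
21. n5.pre = 19  [S.acc * -1 + 38]
22. n5.off = 28  [B.tag + A.fin + 14]
23. n5.key = true  [c.hot == true]
24. n4.tag = 7  [S.off - 21]
25. n3.hot = 26  [A.key + 22]
26. n3.fin = 18  [A.idx - 1]
27. n0.pre = 0  [S.acc - 21]
28. n0.off = -4  [A.fin - 22]
29. n0.key = false  [false]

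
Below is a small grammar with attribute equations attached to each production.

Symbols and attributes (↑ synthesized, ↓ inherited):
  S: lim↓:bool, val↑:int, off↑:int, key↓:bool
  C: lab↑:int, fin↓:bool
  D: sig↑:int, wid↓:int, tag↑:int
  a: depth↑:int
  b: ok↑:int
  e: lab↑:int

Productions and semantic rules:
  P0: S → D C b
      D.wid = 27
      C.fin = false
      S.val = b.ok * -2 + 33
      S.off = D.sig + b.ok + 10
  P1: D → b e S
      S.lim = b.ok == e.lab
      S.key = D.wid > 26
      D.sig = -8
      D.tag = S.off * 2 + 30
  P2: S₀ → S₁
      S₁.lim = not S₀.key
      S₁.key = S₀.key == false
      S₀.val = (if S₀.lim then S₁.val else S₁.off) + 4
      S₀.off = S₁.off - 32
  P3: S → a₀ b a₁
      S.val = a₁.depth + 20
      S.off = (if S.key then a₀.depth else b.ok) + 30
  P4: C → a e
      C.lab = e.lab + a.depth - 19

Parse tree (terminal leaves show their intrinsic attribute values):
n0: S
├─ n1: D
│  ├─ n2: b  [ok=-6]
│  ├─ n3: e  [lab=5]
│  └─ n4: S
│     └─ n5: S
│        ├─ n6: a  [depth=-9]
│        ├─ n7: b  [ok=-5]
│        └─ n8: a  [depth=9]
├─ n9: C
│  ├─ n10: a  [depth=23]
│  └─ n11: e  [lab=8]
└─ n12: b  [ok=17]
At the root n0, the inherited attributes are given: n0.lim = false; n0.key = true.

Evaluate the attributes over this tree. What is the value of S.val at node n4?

29

1. n0.lim = false  [given at root]
2. n0.key = true  [given at root]
3. n1.wid = 27  [27]
4. n2.ok = -6  [terminal]
5. n3.lab = 5  [terminal]
6. n4.lim = false  [b.ok == e.lab]
7. n4.key = true  [D.wid > 26]
8. n5.lim = false  [not S₀.key]
9. n5.key = false  [S₀.key == false]
10. n6.depth = -9  [terminal]
11. n7.ok = -5  [terminal]
12. n8.depth = 9  [terminal]
13. n5.val = 29  [a₁.depth + 20]
14. n5.off = 25  [(if S.key then a₀.depth else b.ok) + 30]
15. n4.val = 29  [(if S₀.lim then S₁.val else S₁.off) + 4]
16. n4.off = -7  [S₁.off - 32]
17. n1.sig = -8  [-8]
18. n1.tag = 16  [S.off * 2 + 30]
19. n9.fin = false  [false]
20. n10.depth = 23  [terminal]
21. n11.lab = 8  [terminal]
22. n9.lab = 12  [e.lab + a.depth - 19]
23. n12.ok = 17  [terminal]
24. n0.val = -1  [b.ok * -2 + 33]
25. n0.off = 19  [D.sig + b.ok + 10]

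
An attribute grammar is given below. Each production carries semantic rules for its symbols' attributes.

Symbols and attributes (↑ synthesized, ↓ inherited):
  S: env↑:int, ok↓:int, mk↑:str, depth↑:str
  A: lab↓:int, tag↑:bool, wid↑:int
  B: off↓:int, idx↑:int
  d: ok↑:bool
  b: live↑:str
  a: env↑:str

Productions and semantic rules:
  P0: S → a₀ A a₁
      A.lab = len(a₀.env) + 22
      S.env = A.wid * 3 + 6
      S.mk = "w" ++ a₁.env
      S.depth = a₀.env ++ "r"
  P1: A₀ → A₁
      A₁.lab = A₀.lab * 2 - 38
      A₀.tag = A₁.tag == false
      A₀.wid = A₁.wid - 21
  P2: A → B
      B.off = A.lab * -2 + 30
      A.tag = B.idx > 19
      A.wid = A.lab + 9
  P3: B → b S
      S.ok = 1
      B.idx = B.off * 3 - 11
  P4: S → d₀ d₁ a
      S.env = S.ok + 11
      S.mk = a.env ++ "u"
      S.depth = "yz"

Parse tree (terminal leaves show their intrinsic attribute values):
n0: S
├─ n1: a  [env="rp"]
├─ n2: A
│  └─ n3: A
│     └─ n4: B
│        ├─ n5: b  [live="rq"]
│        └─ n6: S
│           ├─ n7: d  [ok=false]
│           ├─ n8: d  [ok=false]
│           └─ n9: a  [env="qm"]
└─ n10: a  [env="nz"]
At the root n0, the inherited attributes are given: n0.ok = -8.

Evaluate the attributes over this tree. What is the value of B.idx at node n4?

19

1. n0.ok = -8  [given at root]
2. n1.env = "rp"  [terminal]
3. n2.lab = 24  [len(a₀.env) + 22]
4. n3.lab = 10  [A₀.lab * 2 - 38]
5. n4.off = 10  [A.lab * -2 + 30]
6. n5.live = "rq"  [terminal]
7. n6.ok = 1  [1]
8. n7.ok = false  [terminal]
9. n8.ok = false  [terminal]
10. n9.env = "qm"  [terminal]
11. n6.env = 12  [S.ok + 11]
12. n6.mk = "qmu"  [a.env ++ "u"]
13. n6.depth = "yz"  ["yz"]
14. n4.idx = 19  [B.off * 3 - 11]
15. n3.tag = false  [B.idx > 19]
16. n3.wid = 19  [A.lab + 9]
17. n2.tag = true  [A₁.tag == false]
18. n2.wid = -2  [A₁.wid - 21]
19. n10.env = "nz"  [terminal]
20. n0.env = 0  [A.wid * 3 + 6]
21. n0.mk = "wnz"  ["w" ++ a₁.env]
22. n0.depth = "rpr"  [a₀.env ++ "r"]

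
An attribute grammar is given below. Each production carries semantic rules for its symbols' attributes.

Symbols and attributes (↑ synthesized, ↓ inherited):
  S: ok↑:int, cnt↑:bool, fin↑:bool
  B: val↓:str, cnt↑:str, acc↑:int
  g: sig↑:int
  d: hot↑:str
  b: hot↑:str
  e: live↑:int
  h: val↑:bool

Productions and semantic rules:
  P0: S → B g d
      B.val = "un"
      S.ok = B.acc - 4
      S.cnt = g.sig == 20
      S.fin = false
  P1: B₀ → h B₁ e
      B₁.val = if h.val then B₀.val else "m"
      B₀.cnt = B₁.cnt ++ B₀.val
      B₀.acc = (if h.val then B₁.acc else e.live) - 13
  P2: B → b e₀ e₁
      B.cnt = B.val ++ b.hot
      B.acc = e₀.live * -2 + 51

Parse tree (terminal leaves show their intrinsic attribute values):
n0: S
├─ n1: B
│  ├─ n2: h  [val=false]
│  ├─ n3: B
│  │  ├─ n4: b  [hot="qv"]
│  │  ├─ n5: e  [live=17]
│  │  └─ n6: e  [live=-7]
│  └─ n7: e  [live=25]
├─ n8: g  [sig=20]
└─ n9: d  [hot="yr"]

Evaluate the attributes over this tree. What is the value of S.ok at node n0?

1. n1.val = "un"  ["un"]
2. n2.val = false  [terminal]
3. n3.val = "m"  [if h.val then B₀.val else "m"]
4. n4.hot = "qv"  [terminal]
5. n5.live = 17  [terminal]
6. n6.live = -7  [terminal]
7. n3.cnt = "mqv"  [B.val ++ b.hot]
8. n3.acc = 17  [e₀.live * -2 + 51]
9. n7.live = 25  [terminal]
10. n1.cnt = "mqvun"  [B₁.cnt ++ B₀.val]
11. n1.acc = 12  [(if h.val then B₁.acc else e.live) - 13]
12. n8.sig = 20  [terminal]
13. n9.hot = "yr"  [terminal]
14. n0.ok = 8  [B.acc - 4]
15. n0.cnt = true  [g.sig == 20]
16. n0.fin = false  [false]

8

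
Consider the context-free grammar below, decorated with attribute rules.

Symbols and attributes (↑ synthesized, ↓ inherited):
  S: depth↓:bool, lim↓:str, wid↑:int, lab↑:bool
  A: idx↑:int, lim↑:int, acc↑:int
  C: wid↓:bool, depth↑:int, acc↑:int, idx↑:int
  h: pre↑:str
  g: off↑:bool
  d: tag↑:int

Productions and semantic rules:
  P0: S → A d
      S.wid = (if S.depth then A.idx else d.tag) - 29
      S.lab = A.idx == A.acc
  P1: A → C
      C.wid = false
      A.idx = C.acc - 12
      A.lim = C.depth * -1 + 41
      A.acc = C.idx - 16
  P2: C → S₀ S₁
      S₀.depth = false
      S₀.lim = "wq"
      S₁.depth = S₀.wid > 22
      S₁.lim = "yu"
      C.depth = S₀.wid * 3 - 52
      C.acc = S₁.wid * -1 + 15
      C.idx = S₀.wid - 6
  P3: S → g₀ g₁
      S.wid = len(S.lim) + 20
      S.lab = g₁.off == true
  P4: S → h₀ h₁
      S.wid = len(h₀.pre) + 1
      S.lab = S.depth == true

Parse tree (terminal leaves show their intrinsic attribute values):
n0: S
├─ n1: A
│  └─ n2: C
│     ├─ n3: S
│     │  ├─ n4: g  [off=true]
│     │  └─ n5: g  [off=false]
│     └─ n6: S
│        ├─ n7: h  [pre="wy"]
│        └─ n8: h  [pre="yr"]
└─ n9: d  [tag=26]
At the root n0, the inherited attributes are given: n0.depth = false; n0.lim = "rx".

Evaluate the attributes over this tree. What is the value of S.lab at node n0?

true

1. n0.depth = false  [given at root]
2. n0.lim = "rx"  [given at root]
3. n2.wid = false  [false]
4. n3.depth = false  [false]
5. n3.lim = "wq"  ["wq"]
6. n4.off = true  [terminal]
7. n5.off = false  [terminal]
8. n3.wid = 22  [len(S.lim) + 20]
9. n3.lab = false  [g₁.off == true]
10. n6.depth = false  [S₀.wid > 22]
11. n6.lim = "yu"  ["yu"]
12. n7.pre = "wy"  [terminal]
13. n8.pre = "yr"  [terminal]
14. n6.wid = 3  [len(h₀.pre) + 1]
15. n6.lab = false  [S.depth == true]
16. n2.depth = 14  [S₀.wid * 3 - 52]
17. n2.acc = 12  [S₁.wid * -1 + 15]
18. n2.idx = 16  [S₀.wid - 6]
19. n1.idx = 0  [C.acc - 12]
20. n1.lim = 27  [C.depth * -1 + 41]
21. n1.acc = 0  [C.idx - 16]
22. n9.tag = 26  [terminal]
23. n0.wid = -3  [(if S.depth then A.idx else d.tag) - 29]
24. n0.lab = true  [A.idx == A.acc]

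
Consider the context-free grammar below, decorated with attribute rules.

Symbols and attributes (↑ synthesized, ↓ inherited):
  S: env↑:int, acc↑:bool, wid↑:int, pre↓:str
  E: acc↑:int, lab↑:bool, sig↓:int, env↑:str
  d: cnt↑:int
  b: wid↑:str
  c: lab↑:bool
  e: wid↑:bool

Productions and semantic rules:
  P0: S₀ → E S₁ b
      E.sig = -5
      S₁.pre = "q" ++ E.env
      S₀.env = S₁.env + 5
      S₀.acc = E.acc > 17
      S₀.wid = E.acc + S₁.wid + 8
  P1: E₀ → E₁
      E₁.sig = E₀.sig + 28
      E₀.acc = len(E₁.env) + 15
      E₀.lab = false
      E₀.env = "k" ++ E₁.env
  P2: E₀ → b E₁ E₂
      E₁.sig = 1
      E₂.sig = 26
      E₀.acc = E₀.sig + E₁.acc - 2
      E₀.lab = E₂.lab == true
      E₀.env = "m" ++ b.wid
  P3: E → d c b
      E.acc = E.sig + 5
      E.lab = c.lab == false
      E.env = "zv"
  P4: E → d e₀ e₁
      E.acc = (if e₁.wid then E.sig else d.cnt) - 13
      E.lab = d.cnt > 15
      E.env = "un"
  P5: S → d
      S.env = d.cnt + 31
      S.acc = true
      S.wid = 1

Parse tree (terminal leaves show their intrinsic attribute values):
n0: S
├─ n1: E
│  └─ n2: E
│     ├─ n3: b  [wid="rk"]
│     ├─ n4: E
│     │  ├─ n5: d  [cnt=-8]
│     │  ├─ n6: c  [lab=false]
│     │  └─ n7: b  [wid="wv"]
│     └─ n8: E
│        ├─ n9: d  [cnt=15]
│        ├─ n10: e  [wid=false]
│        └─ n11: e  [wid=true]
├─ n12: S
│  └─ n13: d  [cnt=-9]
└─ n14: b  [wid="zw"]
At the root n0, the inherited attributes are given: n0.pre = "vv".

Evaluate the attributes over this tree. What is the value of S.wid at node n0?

1. n0.pre = "vv"  [given at root]
2. n1.sig = -5  [-5]
3. n2.sig = 23  [E₀.sig + 28]
4. n3.wid = "rk"  [terminal]
5. n4.sig = 1  [1]
6. n5.cnt = -8  [terminal]
7. n6.lab = false  [terminal]
8. n7.wid = "wv"  [terminal]
9. n4.acc = 6  [E.sig + 5]
10. n4.lab = true  [c.lab == false]
11. n4.env = "zv"  ["zv"]
12. n8.sig = 26  [26]
13. n9.cnt = 15  [terminal]
14. n10.wid = false  [terminal]
15. n11.wid = true  [terminal]
16. n8.acc = 13  [(if e₁.wid then E.sig else d.cnt) - 13]
17. n8.lab = false  [d.cnt > 15]
18. n8.env = "un"  ["un"]
19. n2.acc = 27  [E₀.sig + E₁.acc - 2]
20. n2.lab = false  [E₂.lab == true]
21. n2.env = "mrk"  ["m" ++ b.wid]
22. n1.acc = 18  [len(E₁.env) + 15]
23. n1.lab = false  [false]
24. n1.env = "kmrk"  ["k" ++ E₁.env]
25. n12.pre = "qkmrk"  ["q" ++ E.env]
26. n13.cnt = -9  [terminal]
27. n12.env = 22  [d.cnt + 31]
28. n12.acc = true  [true]
29. n12.wid = 1  [1]
30. n14.wid = "zw"  [terminal]
31. n0.env = 27  [S₁.env + 5]
32. n0.acc = true  [E.acc > 17]
33. n0.wid = 27  [E.acc + S₁.wid + 8]

27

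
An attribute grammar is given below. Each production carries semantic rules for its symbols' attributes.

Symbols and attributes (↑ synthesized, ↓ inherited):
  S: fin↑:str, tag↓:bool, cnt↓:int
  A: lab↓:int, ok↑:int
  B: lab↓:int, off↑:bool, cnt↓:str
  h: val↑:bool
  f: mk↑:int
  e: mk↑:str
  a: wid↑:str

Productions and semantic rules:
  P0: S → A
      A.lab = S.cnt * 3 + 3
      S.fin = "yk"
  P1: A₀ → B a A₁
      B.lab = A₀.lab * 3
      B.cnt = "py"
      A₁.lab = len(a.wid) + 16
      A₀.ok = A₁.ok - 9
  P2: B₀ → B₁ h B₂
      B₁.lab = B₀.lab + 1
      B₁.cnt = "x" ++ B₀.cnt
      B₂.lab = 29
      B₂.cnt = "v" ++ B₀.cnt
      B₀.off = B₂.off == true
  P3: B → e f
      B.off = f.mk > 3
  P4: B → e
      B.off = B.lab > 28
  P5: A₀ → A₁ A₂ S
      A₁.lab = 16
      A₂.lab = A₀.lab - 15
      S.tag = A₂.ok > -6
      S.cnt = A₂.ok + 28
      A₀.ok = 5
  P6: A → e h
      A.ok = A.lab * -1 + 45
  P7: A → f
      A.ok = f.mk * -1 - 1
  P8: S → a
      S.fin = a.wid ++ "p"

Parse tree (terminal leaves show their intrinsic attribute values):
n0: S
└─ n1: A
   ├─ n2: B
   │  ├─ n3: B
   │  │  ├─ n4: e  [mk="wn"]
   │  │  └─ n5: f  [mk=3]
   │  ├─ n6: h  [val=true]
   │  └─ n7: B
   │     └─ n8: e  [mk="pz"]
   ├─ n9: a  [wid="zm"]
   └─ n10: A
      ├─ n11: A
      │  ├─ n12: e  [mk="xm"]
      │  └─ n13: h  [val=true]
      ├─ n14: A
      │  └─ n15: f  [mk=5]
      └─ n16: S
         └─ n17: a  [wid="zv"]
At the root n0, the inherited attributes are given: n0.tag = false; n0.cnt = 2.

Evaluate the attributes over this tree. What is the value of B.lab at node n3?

28

1. n0.tag = false  [given at root]
2. n0.cnt = 2  [given at root]
3. n1.lab = 9  [S.cnt * 3 + 3]
4. n2.lab = 27  [A₀.lab * 3]
5. n2.cnt = "py"  ["py"]
6. n3.lab = 28  [B₀.lab + 1]
7. n3.cnt = "xpy"  ["x" ++ B₀.cnt]
8. n4.mk = "wn"  [terminal]
9. n5.mk = 3  [terminal]
10. n3.off = false  [f.mk > 3]
11. n6.val = true  [terminal]
12. n7.lab = 29  [29]
13. n7.cnt = "vpy"  ["v" ++ B₀.cnt]
14. n8.mk = "pz"  [terminal]
15. n7.off = true  [B.lab > 28]
16. n2.off = true  [B₂.off == true]
17. n9.wid = "zm"  [terminal]
18. n10.lab = 18  [len(a.wid) + 16]
19. n11.lab = 16  [16]
20. n12.mk = "xm"  [terminal]
21. n13.val = true  [terminal]
22. n11.ok = 29  [A.lab * -1 + 45]
23. n14.lab = 3  [A₀.lab - 15]
24. n15.mk = 5  [terminal]
25. n14.ok = -6  [f.mk * -1 - 1]
26. n16.tag = false  [A₂.ok > -6]
27. n16.cnt = 22  [A₂.ok + 28]
28. n17.wid = "zv"  [terminal]
29. n16.fin = "zvp"  [a.wid ++ "p"]
30. n10.ok = 5  [5]
31. n1.ok = -4  [A₁.ok - 9]
32. n0.fin = "yk"  ["yk"]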